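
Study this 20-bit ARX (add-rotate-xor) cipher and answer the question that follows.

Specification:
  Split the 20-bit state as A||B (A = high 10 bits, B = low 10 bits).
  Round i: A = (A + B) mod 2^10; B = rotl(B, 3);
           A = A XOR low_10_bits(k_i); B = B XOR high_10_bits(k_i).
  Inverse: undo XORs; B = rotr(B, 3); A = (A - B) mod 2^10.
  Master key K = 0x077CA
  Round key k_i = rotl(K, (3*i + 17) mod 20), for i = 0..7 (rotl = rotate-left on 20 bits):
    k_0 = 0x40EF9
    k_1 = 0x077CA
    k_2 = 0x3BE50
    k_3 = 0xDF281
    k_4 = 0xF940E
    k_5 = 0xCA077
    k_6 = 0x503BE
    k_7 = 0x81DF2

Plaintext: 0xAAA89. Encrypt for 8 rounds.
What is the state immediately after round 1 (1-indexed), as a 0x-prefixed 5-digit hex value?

0xF294E

s_0 = plaintext = 0xAAA89
s_1 = Round(s_0, k_0) = 0xF294E
s_2 = Round(s_1, k_1) = 0xB4A6F
s_3 = Round(s_2, k_2) = 0xC4793
s_4 = Round(s_3, k_3) = 0x097E3
s_5 = Round(s_4, k_4) = 0x018FA
s_6 = Round(s_5, k_5) = 0x5DCF9
s_7 = Round(s_6, k_6) = 0x73A89
s_8 = Round(s_7, k_7) = 0x6964A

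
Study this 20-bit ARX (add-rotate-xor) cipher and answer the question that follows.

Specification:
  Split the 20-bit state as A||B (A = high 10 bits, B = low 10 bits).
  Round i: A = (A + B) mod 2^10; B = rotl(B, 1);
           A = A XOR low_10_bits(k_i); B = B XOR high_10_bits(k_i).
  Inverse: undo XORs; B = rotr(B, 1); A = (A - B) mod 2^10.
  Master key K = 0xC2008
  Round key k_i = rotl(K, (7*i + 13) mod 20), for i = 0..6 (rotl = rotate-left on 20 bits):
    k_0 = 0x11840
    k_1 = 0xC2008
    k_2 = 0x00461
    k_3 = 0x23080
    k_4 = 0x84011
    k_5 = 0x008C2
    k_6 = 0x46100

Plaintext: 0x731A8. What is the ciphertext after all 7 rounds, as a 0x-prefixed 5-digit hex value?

0x0C186

s_0 = plaintext = 0x731A8
s_1 = Round(s_0, k_0) = 0xCD316
s_2 = Round(s_1, k_1) = 0x90925
s_3 = Round(s_2, k_2) = 0xC1A4B
s_4 = Round(s_3, k_3) = 0x7441B
s_5 = Round(s_4, k_4) = 0x7F626
s_6 = Round(s_5, k_5) = 0x3844F
s_7 = Round(s_6, k_6) = 0x0C186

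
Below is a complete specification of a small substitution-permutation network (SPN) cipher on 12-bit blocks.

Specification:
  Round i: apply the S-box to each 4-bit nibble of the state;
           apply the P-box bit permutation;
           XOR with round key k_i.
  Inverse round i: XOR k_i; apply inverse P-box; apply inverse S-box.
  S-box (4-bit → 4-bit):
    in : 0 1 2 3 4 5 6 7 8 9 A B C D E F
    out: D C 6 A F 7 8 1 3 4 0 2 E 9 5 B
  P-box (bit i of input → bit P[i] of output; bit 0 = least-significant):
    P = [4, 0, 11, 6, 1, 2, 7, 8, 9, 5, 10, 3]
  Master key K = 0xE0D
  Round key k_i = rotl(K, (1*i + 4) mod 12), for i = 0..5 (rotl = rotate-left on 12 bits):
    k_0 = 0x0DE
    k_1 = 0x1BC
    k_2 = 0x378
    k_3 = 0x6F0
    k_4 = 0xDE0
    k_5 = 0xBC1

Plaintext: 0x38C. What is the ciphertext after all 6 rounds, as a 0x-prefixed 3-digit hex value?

0x15F

s_0 = plaintext = 0x38C
s_1 = Round(s_0, k_0) = 0x8B1
s_2 = Round(s_1, k_1) = 0xBD8
s_3 = Round(s_2, k_2) = 0x24B
s_4 = Round(s_3, k_3) = 0x357
s_5 = Round(s_4, k_4) = 0xD5E
s_6 = Round(s_5, k_5) = 0x15F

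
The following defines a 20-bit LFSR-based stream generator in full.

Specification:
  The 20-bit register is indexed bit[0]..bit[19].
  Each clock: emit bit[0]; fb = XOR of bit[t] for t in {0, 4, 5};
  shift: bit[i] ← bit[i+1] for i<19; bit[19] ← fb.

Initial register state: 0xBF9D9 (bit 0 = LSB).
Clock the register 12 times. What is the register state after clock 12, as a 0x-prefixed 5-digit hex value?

0x98ABF

reg_0 = 0xBF9D9
clock 1: out=1, reg = 0x5FCEC
clock 2: out=0, reg = 0xAFE76
clock 3: out=0, reg = 0x57F3B
clock 4: out=1, reg = 0xABF9D
clock 5: out=1, reg = 0x55FCE
clock 6: out=0, reg = 0x2AFE7
clock 7: out=1, reg = 0x157F3
clock 8: out=1, reg = 0x8ABF9
clock 9: out=1, reg = 0xC55FC
clock 10: out=0, reg = 0x62AFE
clock 11: out=0, reg = 0x3157F
clock 12: out=1, reg = 0x98ABF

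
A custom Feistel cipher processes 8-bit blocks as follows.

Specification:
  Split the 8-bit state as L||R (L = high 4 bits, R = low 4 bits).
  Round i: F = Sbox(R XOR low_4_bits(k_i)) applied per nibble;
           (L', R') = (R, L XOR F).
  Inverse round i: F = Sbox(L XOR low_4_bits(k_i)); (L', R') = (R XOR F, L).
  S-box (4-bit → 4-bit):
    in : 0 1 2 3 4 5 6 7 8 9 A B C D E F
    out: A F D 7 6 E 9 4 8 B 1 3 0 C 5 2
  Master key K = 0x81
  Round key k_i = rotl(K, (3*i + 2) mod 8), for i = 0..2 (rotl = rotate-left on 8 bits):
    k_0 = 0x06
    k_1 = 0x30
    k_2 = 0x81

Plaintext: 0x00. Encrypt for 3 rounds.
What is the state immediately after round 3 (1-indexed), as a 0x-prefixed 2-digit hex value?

0xB8

s_0 = plaintext = 0x00
s_1 = Round(s_0, k_0) = 0x09
s_2 = Round(s_1, k_1) = 0x9B
s_3 = Round(s_2, k_2) = 0xB8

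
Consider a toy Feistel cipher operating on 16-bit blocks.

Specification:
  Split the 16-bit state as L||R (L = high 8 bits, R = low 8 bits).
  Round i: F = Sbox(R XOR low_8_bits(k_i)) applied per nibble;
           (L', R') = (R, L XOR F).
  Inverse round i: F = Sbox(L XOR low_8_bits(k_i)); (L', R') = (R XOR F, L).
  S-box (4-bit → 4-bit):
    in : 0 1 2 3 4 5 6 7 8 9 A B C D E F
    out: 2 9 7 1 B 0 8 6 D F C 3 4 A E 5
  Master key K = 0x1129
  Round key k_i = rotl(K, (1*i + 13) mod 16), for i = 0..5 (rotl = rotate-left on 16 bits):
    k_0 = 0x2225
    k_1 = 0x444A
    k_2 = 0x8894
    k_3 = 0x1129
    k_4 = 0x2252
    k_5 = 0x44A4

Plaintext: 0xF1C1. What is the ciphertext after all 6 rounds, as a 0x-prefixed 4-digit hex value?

0xC55A

s_0 = plaintext = 0xF1C1
s_1 = Round(s_0, k_0) = 0xC11A
s_2 = Round(s_1, k_1) = 0x1AC3
s_3 = Round(s_2, k_2) = 0xC31C
s_4 = Round(s_3, k_3) = 0x1CD3
s_5 = Round(s_4, k_4) = 0xD3C5
s_6 = Round(s_5, k_5) = 0xC55A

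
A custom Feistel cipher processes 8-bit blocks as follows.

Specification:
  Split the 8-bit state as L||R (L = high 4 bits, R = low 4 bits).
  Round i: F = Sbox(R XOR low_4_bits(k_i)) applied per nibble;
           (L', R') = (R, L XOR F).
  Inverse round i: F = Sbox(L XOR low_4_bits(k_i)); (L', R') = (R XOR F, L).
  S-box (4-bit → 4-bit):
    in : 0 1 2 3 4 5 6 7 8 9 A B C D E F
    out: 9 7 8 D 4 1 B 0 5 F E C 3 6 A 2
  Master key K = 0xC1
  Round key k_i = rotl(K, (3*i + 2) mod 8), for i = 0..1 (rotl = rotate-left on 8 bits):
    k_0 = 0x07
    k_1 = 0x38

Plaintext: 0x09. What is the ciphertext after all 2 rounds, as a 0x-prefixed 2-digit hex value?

0xA1

s_0 = plaintext = 0x09
s_1 = Round(s_0, k_0) = 0x9A
s_2 = Round(s_1, k_1) = 0xA1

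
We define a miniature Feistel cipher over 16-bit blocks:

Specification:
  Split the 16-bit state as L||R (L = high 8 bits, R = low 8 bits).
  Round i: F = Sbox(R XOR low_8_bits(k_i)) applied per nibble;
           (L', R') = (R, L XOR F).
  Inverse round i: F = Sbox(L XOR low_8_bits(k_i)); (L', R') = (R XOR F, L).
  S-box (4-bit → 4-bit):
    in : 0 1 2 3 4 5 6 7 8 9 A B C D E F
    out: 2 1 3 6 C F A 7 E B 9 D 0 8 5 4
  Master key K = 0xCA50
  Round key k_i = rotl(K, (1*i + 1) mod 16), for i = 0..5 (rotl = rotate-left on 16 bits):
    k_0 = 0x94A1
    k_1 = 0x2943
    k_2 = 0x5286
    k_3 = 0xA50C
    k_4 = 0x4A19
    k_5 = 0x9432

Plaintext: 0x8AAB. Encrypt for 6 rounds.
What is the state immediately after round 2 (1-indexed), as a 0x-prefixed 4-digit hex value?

0xA3F9

s_0 = plaintext = 0x8AAB
s_1 = Round(s_0, k_0) = 0xABA3
s_2 = Round(s_1, k_1) = 0xA3F9
s_3 = Round(s_2, k_2) = 0xF9D7
s_4 = Round(s_3, k_3) = 0xD774
s_5 = Round(s_4, k_4) = 0x747F
s_6 = Round(s_5, k_5) = 0x7FBC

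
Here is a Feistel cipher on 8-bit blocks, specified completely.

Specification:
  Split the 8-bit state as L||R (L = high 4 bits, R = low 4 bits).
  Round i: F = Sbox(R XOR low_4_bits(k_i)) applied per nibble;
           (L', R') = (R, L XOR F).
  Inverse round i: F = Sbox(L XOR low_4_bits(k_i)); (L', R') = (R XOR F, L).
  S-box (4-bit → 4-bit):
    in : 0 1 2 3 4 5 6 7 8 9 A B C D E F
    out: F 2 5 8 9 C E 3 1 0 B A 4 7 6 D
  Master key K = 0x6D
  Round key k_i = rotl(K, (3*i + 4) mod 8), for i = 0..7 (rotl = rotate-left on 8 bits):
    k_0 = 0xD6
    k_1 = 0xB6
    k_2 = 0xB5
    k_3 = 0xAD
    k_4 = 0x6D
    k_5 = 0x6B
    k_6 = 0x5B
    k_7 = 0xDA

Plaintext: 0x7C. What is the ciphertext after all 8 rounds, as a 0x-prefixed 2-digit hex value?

s_0 = plaintext = 0x7C
s_1 = Round(s_0, k_0) = 0xCC
s_2 = Round(s_1, k_1) = 0xC7
s_3 = Round(s_2, k_2) = 0x79
s_4 = Round(s_3, k_3) = 0x9E
s_5 = Round(s_4, k_4) = 0xE1
s_6 = Round(s_5, k_5) = 0x15
s_7 = Round(s_6, k_6) = 0x57
s_8 = Round(s_7, k_7) = 0x72

0x72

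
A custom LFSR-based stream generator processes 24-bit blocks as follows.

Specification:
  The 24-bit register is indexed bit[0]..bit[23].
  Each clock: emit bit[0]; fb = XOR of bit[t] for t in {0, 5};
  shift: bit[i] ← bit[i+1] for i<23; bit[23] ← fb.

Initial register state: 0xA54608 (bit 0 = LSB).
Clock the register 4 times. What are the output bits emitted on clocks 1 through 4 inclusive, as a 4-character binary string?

0001

reg_0 = 0xA54608
clock 1: out=0, reg = 0x52A304
clock 2: out=0, reg = 0x295182
clock 3: out=0, reg = 0x14A8C1
clock 4: out=1, reg = 0x8A5460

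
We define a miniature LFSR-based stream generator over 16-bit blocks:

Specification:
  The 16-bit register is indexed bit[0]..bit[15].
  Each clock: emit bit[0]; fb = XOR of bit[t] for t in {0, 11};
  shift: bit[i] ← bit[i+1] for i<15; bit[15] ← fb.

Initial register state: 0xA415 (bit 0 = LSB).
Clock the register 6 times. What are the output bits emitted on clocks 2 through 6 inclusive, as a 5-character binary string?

01010

reg_0 = 0xA415
clock 1: out=1, reg = 0xD20A
clock 2: out=0, reg = 0x6905
clock 3: out=1, reg = 0x3482
clock 4: out=0, reg = 0x1A41
clock 5: out=1, reg = 0x0D20
clock 6: out=0, reg = 0x8690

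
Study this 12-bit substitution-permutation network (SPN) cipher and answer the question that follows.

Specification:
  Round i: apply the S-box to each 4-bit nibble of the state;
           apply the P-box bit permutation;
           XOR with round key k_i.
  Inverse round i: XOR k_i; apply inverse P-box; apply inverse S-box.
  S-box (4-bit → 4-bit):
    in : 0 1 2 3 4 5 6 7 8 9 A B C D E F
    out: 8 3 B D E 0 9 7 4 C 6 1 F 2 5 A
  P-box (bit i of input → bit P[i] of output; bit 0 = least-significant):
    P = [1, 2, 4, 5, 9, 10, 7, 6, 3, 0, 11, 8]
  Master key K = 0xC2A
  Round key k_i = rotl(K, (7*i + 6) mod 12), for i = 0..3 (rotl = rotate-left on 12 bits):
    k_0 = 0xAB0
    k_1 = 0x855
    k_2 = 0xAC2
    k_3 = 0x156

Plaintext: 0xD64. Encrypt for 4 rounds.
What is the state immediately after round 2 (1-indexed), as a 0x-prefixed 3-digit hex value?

s_0 = plaintext = 0xD64
s_1 = Round(s_0, k_0) = 0x8C5
s_2 = Round(s_1, k_1) = 0x695
s_3 = Round(s_2, k_2) = 0xB0A
s_4 = Round(s_3, k_3) = 0x10A

0x695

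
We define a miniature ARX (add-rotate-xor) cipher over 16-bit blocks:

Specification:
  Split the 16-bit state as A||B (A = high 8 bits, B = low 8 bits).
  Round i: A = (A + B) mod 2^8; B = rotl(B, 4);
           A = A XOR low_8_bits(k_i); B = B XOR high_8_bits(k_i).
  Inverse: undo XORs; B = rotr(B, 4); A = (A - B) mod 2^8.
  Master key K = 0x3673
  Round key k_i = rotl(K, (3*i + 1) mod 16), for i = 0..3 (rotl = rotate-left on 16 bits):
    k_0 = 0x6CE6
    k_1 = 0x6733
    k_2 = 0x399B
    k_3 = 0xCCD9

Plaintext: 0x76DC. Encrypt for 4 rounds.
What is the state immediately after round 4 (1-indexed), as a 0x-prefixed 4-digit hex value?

0xBF22

s_0 = plaintext = 0x76DC
s_1 = Round(s_0, k_0) = 0xB4A1
s_2 = Round(s_1, k_1) = 0x667D
s_3 = Round(s_2, k_2) = 0x78EE
s_4 = Round(s_3, k_3) = 0xBF22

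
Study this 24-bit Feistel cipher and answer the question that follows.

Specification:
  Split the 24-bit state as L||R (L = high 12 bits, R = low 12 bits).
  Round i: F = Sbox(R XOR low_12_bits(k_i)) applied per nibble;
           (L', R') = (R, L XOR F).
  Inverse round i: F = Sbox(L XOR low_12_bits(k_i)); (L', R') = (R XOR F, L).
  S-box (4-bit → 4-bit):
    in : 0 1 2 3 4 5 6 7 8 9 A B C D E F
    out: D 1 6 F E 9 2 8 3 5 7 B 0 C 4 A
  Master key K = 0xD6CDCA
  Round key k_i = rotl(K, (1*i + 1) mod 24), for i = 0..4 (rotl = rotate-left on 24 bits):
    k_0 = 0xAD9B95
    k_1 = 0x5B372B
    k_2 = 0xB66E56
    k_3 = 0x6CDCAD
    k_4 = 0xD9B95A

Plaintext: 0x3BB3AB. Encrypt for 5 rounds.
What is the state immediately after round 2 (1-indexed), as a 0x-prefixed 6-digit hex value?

0x04FB85

s_0 = plaintext = 0x3BB3AB
s_1 = Round(s_0, k_0) = 0x3AB04F
s_2 = Round(s_1, k_1) = 0x04FB85
s_3 = Round(s_2, k_2) = 0xB85980
s_4 = Round(s_3, k_3) = 0x9802E9
s_5 = Round(s_4, k_4) = 0x2E923F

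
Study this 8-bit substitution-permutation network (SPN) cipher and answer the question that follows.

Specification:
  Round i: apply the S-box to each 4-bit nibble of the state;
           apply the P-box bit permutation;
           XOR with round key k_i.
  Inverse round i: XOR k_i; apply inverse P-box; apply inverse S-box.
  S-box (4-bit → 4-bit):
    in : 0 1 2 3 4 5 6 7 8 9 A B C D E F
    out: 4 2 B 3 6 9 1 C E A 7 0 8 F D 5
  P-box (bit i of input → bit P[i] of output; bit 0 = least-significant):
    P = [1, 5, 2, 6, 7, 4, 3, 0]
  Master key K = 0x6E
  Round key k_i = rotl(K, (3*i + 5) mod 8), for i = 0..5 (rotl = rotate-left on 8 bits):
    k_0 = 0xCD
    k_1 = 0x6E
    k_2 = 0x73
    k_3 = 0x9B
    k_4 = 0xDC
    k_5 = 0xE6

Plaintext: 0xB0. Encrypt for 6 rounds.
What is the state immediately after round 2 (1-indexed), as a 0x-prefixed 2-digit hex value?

0x0F

s_0 = plaintext = 0xB0
s_1 = Round(s_0, k_0) = 0xC9
s_2 = Round(s_1, k_1) = 0x0F
s_3 = Round(s_2, k_2) = 0x7D
s_4 = Round(s_3, k_3) = 0xF4
s_5 = Round(s_4, k_4) = 0x70
s_6 = Round(s_5, k_5) = 0xEB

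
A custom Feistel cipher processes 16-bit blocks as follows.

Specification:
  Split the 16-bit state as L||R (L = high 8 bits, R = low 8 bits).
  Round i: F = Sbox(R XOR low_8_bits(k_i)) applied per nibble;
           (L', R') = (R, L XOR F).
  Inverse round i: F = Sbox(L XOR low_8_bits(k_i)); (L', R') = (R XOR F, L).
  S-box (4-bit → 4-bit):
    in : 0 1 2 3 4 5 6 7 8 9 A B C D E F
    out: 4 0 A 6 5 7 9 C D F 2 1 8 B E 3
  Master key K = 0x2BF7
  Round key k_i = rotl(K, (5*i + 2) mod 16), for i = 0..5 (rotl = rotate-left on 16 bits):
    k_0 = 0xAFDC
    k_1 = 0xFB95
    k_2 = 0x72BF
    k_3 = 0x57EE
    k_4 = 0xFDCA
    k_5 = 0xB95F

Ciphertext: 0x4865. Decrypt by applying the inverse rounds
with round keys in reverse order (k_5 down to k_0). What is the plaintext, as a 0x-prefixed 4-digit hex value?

s_0 = ciphertext = 0x4865
s_1 = InvRound(s_0, k_5) = 0x6948
s_2 = InvRound(s_1, k_4) = 0x6E69
s_3 = InvRound(s_2, k_3) = 0xBD6E
s_4 = InvRound(s_3, k_2) = 0x24BD
s_5 = InvRound(s_4, k_1) = 0xAD24
s_6 = InvRound(s_5, k_0) = 0xE4AD

0xE4AD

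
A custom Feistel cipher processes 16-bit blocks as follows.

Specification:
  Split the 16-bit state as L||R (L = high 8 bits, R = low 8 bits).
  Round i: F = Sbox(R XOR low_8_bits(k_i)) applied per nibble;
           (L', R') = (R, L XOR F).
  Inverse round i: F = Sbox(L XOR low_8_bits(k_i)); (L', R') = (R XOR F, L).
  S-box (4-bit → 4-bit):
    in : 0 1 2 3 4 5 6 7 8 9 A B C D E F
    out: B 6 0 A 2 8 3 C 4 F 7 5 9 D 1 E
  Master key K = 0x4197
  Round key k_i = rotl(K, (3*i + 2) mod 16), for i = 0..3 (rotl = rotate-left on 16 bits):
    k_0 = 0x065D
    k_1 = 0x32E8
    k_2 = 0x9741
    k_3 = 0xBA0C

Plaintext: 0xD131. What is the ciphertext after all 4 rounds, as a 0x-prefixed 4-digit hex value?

s_0 = plaintext = 0xD131
s_1 = Round(s_0, k_0) = 0x31E8
s_2 = Round(s_1, k_1) = 0xE88A
s_3 = Round(s_2, k_2) = 0x8A7D
s_4 = Round(s_3, k_3) = 0x7D4C

0x7D4C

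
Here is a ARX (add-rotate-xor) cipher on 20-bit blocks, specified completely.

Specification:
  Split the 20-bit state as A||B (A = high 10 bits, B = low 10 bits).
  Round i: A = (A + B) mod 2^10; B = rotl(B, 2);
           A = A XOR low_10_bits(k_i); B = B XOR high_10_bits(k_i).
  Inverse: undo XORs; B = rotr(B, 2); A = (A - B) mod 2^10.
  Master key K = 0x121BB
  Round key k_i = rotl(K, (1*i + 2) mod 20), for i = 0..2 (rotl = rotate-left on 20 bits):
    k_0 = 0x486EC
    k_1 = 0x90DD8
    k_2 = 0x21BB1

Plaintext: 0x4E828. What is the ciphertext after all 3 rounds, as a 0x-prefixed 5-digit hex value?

s_0 = plaintext = 0x4E828
s_1 = Round(s_0, k_0) = 0xE3981
s_2 = Round(s_1, k_1) = 0x35C46
s_3 = Round(s_2, k_2) = 0xAB19E

0xAB19E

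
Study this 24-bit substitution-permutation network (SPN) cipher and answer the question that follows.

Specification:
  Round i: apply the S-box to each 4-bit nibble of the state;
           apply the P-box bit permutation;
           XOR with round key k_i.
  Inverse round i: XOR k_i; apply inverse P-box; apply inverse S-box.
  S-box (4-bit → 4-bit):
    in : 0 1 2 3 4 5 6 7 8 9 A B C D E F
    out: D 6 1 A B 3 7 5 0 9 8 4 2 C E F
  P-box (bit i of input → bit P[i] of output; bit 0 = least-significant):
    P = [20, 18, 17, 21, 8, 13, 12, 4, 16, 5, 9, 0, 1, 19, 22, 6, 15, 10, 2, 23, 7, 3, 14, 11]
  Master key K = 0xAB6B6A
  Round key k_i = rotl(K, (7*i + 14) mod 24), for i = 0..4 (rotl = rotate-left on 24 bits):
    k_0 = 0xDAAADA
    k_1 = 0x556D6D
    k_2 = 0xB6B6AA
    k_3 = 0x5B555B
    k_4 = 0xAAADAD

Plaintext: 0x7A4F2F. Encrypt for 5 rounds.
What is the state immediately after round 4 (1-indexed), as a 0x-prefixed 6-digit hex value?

0xD8501B

s_0 = plaintext = 0x7A4F2F
s_1 = Round(s_0, k_0) = 0x65E939
s_2 = Round(s_1, k_1) = 0x2C89B4
s_3 = Round(s_2, k_2) = 0x83A22B
s_4 = Round(s_3, k_3) = 0xD8501B
s_5 = Round(s_4, k_4) = 0xA1D7AE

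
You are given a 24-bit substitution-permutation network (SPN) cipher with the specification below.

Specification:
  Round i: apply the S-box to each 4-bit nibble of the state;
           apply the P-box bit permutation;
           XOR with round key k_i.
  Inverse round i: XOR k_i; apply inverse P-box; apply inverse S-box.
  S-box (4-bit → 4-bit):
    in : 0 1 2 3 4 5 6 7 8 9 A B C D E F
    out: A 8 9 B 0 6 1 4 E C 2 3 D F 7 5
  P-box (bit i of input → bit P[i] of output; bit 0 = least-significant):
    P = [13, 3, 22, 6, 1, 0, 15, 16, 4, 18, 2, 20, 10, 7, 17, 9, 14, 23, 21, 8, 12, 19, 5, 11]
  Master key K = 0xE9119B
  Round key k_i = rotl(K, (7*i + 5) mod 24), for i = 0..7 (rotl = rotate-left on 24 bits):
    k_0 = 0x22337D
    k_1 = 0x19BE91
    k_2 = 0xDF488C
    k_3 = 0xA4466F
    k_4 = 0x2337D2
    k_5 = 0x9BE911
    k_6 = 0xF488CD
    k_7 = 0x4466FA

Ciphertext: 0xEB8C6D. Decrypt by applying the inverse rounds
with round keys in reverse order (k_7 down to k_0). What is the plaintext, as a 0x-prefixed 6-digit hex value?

s_0 = ciphertext = 0xEB8C6D
s_1 = InvRound(s_0, k_7) = 0x0E8ED6
s_2 = InvRound(s_1, k_6) = 0xA5C2B5
s_3 = InvRound(s_2, k_5) = 0x898846
s_4 = InvRound(s_3, k_4) = 0x38DF76
s_5 = InvRound(s_4, k_3) = 0x30435A
s_6 = InvRound(s_5, k_2) = 0x088E29
s_7 = InvRound(s_6, k_1) = 0xF4A21B
s_8 = InvRound(s_7, k_0) = 0xF078F9

0xF078F9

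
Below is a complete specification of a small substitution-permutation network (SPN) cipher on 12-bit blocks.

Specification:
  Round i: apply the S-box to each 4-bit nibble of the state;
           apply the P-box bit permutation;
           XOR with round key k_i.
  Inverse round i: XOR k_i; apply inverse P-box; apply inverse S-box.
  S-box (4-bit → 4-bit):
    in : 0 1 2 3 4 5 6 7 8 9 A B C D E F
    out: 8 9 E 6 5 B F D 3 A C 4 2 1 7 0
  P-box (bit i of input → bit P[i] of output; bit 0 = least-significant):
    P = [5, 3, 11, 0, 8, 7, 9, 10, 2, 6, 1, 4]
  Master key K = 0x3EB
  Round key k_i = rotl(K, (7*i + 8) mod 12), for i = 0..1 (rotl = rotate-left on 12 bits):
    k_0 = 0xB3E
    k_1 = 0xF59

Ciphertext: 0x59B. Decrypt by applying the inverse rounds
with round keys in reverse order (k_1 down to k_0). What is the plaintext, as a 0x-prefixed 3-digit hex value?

0xDFA

s_0 = ciphertext = 0x59B
s_1 = InvRound(s_0, k_1) = 0x33B
s_2 = InvRound(s_1, k_0) = 0xDFA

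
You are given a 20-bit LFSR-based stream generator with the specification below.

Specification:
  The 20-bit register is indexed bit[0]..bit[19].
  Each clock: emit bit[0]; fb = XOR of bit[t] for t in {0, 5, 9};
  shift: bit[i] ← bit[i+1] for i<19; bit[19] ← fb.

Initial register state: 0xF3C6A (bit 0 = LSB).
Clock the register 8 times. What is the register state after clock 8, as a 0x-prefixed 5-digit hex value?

0x17F3C

reg_0 = 0xF3C6A
clock 1: out=0, reg = 0xF9E35
clock 2: out=1, reg = 0xFCF1A
clock 3: out=0, reg = 0xFE78D
clock 4: out=1, reg = 0x7F3C6
clock 5: out=0, reg = 0xBF9E3
clock 6: out=1, reg = 0x5FCF1
clock 7: out=1, reg = 0x2FE78
clock 8: out=0, reg = 0x17F3C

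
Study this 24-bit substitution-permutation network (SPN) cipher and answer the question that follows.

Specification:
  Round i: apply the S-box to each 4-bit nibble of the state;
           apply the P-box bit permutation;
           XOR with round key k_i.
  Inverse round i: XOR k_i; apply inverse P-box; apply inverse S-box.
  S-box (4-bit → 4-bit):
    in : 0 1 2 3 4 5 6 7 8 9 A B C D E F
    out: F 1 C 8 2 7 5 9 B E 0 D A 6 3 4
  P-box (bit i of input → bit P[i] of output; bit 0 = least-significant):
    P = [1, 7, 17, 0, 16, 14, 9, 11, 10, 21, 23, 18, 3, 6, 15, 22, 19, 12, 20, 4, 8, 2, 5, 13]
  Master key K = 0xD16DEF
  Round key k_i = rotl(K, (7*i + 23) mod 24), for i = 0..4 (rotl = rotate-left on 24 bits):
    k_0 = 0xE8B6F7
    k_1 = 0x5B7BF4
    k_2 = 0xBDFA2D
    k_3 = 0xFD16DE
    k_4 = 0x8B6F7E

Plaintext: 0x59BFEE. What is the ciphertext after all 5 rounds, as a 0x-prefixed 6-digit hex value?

s_0 = plaintext = 0x59BFEE
s_1 = Round(s_0, k_0) = 0x396749
s_2 = Round(s_1, k_1) = 0x4D8F6D
s_3 = Round(s_2, k_2) = 0x6EE8E1
s_4 = Round(s_3, k_3) = 0xD043B4
s_5 = Round(s_4, k_4) = 0x96758A

0x96758A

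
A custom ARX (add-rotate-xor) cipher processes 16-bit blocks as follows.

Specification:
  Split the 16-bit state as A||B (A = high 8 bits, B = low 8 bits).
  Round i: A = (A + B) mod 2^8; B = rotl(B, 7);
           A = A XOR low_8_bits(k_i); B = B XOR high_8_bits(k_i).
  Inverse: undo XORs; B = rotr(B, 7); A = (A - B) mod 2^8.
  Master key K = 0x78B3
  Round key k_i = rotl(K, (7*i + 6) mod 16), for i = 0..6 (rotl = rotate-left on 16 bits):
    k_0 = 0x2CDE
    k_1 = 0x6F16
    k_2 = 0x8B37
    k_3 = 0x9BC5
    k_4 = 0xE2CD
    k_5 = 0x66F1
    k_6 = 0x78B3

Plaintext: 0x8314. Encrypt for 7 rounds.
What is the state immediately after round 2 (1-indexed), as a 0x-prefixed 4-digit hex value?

0x797C

s_0 = plaintext = 0x8314
s_1 = Round(s_0, k_0) = 0x4926
s_2 = Round(s_1, k_1) = 0x797C
s_3 = Round(s_2, k_2) = 0xC2B5
s_4 = Round(s_3, k_3) = 0xB241
s_5 = Round(s_4, k_4) = 0x3E42
s_6 = Round(s_5, k_5) = 0x7147
s_7 = Round(s_6, k_6) = 0x0BDB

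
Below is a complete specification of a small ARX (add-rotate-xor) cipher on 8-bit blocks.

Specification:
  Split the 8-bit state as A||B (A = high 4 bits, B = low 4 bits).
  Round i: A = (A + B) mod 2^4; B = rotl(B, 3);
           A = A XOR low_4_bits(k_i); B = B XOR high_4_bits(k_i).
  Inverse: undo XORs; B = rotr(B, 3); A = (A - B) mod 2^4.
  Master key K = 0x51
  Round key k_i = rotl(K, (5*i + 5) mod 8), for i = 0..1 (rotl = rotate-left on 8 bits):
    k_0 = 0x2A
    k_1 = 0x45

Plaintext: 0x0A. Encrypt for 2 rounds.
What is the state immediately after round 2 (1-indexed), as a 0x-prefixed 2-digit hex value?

s_0 = plaintext = 0x0A
s_1 = Round(s_0, k_0) = 0x07
s_2 = Round(s_1, k_1) = 0x2F

0x2F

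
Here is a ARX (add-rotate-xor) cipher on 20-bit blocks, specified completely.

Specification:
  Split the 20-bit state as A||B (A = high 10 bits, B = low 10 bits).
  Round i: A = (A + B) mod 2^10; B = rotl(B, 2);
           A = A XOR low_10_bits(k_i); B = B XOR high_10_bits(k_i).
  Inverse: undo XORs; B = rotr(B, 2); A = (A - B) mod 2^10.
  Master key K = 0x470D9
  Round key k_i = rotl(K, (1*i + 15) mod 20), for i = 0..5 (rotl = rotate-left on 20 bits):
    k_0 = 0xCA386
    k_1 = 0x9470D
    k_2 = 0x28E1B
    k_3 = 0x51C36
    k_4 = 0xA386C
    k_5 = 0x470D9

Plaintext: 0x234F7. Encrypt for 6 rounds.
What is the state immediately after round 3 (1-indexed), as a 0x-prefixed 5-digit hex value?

0x59EA6

s_0 = plaintext = 0x234F7
s_1 = Round(s_0, k_0) = 0x808F4
s_2 = Round(s_1, k_1) = 0x7ED81
s_3 = Round(s_2, k_2) = 0x59EA6
s_4 = Round(s_3, k_3) = 0x0EFDD
s_5 = Round(s_4, k_4) = 0x1D1F9
s_6 = Round(s_5, k_5) = 0xAD2F9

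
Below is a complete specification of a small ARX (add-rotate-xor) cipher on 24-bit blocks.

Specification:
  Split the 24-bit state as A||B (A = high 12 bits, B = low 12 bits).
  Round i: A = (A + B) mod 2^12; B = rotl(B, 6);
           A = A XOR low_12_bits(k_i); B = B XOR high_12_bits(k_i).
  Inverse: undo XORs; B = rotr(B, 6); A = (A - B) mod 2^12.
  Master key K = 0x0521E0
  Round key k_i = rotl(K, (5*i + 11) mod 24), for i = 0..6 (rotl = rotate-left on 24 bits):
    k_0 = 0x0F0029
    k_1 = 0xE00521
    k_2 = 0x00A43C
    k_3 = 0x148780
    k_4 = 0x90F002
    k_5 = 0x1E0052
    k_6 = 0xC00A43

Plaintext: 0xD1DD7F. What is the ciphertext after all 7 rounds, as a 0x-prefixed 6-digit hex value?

0xA7003A

s_0 = plaintext = 0xD1DD7F
s_1 = Round(s_0, k_0) = 0xAB5F05
s_2 = Round(s_1, k_1) = 0xC9BF7C
s_3 = Round(s_2, k_2) = 0x82BF37
s_4 = Round(s_3, k_3) = 0x0E2CB4
s_5 = Round(s_4, k_4) = 0xD9443D
s_6 = Round(s_5, k_5) = 0x183EB0
s_7 = Round(s_6, k_6) = 0xA7003A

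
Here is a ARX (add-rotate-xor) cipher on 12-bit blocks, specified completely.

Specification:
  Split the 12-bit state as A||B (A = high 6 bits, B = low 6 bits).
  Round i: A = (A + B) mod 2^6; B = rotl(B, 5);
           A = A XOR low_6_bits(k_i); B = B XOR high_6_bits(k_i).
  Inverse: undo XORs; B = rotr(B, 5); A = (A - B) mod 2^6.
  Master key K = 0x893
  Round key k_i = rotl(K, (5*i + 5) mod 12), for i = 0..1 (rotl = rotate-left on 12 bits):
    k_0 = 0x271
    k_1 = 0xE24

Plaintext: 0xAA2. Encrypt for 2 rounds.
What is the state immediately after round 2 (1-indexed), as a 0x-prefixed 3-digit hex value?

s_0 = plaintext = 0xAA2
s_1 = Round(s_0, k_0) = 0xF58
s_2 = Round(s_1, k_1) = 0xC74

0xC74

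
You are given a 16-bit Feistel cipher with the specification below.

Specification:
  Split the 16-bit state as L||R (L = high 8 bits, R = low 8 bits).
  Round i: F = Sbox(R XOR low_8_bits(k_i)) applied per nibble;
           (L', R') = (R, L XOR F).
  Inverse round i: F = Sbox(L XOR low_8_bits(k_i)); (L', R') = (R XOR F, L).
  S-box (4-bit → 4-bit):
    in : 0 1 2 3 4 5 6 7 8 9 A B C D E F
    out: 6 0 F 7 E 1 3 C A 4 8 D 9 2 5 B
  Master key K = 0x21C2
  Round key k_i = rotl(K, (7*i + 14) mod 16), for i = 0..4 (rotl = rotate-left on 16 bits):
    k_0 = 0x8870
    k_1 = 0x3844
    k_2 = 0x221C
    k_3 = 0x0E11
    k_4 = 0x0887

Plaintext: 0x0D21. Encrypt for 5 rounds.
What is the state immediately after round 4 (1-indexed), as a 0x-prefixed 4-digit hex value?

s_0 = plaintext = 0x0D21
s_1 = Round(s_0, k_0) = 0x211D
s_2 = Round(s_1, k_1) = 0x1D35
s_3 = Round(s_2, k_2) = 0x35E9
s_4 = Round(s_3, k_3) = 0xE98F
s_5 = Round(s_4, k_4) = 0x8F83

0xE98F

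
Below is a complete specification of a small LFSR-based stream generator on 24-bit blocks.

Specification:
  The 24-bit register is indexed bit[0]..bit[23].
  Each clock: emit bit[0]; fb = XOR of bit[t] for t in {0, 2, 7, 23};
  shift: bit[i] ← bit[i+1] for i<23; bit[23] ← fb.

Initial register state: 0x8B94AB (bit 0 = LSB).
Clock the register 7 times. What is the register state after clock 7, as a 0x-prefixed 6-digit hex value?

0xCF1729

reg_0 = 0x8B94AB
clock 1: out=1, reg = 0xC5CA55
clock 2: out=1, reg = 0xE2E52A
clock 3: out=0, reg = 0xF17295
clock 4: out=1, reg = 0x78B94A
clock 5: out=0, reg = 0x3C5CA5
clock 6: out=1, reg = 0x9E2E52
clock 7: out=0, reg = 0xCF1729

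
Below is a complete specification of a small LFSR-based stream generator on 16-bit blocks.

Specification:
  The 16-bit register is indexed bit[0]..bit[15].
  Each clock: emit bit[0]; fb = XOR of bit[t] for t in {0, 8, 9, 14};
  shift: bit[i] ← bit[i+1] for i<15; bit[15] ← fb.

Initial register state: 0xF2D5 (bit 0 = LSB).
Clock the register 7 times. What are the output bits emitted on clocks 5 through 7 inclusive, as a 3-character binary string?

reg_0 = 0xF2D5
clock 1: out=1, reg = 0xF96A
clock 2: out=0, reg = 0x7CB5
clock 3: out=1, reg = 0x3E5A
clock 4: out=0, reg = 0x9F2D
clock 5: out=1, reg = 0xCF96
clock 6: out=0, reg = 0xE7CB
clock 7: out=1, reg = 0x73E5

101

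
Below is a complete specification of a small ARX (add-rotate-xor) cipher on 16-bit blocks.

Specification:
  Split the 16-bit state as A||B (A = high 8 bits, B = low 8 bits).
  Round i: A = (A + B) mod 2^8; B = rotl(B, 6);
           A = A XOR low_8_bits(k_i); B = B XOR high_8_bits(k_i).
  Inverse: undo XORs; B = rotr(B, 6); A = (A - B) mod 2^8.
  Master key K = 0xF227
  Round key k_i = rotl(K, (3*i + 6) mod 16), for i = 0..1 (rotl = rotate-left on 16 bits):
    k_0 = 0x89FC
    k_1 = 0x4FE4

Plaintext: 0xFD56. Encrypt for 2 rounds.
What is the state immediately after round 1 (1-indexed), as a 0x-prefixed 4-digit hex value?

s_0 = plaintext = 0xFD56
s_1 = Round(s_0, k_0) = 0xAF1C
s_2 = Round(s_1, k_1) = 0x2F48

0xAF1C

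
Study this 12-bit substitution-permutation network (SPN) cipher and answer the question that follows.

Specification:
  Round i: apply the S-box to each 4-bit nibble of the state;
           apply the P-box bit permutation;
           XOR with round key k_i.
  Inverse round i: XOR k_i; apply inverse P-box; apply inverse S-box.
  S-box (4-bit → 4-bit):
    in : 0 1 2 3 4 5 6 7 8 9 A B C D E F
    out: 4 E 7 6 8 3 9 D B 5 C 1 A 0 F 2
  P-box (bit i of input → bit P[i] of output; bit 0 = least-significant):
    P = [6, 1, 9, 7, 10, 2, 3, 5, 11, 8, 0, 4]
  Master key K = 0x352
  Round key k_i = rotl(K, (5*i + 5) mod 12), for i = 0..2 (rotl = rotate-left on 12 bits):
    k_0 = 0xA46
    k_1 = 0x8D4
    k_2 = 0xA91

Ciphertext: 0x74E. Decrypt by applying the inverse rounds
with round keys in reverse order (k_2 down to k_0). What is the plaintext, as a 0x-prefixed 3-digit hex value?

0x96A

s_0 = ciphertext = 0x74E
s_1 = InvRound(s_0, k_2) = 0xE28
s_2 = InvRound(s_1, k_1) = 0x4E7
s_3 = InvRound(s_2, k_0) = 0x96A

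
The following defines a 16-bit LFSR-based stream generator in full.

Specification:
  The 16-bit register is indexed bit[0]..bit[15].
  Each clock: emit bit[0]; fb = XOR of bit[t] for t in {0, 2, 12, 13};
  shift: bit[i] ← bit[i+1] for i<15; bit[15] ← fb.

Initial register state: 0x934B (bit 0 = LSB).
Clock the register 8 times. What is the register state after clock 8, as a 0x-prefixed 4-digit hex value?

reg_0 = 0x934B
clock 1: out=1, reg = 0x49A5
clock 2: out=1, reg = 0x24D2
clock 3: out=0, reg = 0x9269
clock 4: out=1, reg = 0x4934
clock 5: out=0, reg = 0xA49A
clock 6: out=0, reg = 0xD24D
clock 7: out=1, reg = 0xE926
clock 8: out=0, reg = 0x7493

0x7493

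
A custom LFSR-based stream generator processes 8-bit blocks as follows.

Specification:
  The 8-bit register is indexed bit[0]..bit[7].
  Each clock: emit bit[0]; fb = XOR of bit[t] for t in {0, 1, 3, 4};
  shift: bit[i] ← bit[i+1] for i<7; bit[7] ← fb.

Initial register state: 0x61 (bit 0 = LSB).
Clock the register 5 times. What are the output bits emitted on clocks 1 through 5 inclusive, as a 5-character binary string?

10000

reg_0 = 0x61
clock 1: out=1, reg = 0xB0
clock 2: out=0, reg = 0xD8
clock 3: out=0, reg = 0x6C
clock 4: out=0, reg = 0xB6
clock 5: out=0, reg = 0x5B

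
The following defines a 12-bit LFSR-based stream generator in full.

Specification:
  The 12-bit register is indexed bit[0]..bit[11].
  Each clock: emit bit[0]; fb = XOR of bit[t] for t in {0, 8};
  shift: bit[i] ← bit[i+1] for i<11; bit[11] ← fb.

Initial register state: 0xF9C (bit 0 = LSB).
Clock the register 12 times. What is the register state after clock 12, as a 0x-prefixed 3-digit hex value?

0x5A3

reg_0 = 0xF9C
clock 1: out=0, reg = 0xFCE
clock 2: out=0, reg = 0xFE7
clock 3: out=1, reg = 0x7F3
clock 4: out=1, reg = 0x3F9
clock 5: out=1, reg = 0x1FC
clock 6: out=0, reg = 0x8FE
clock 7: out=0, reg = 0x47F
clock 8: out=1, reg = 0xA3F
clock 9: out=1, reg = 0xD1F
clock 10: out=1, reg = 0x68F
clock 11: out=1, reg = 0xB47
clock 12: out=1, reg = 0x5A3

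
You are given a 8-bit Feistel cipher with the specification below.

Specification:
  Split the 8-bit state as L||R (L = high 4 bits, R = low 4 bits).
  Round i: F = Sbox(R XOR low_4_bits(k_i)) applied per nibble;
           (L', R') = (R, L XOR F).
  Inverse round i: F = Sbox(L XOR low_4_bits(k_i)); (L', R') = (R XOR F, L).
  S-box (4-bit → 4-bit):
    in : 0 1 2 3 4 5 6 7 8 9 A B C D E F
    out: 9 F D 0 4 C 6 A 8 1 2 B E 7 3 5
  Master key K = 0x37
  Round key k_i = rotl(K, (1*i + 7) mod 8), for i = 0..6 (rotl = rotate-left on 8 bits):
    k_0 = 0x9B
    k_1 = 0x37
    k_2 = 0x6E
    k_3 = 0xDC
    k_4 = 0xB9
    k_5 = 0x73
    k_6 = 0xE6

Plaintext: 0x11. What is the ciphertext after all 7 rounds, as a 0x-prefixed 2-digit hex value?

s_0 = plaintext = 0x11
s_1 = Round(s_0, k_0) = 0x13
s_2 = Round(s_1, k_1) = 0x35
s_3 = Round(s_2, k_2) = 0x58
s_4 = Round(s_3, k_3) = 0x81
s_5 = Round(s_4, k_4) = 0x10
s_6 = Round(s_5, k_5) = 0x01
s_7 = Round(s_6, k_6) = 0x1A

0x1A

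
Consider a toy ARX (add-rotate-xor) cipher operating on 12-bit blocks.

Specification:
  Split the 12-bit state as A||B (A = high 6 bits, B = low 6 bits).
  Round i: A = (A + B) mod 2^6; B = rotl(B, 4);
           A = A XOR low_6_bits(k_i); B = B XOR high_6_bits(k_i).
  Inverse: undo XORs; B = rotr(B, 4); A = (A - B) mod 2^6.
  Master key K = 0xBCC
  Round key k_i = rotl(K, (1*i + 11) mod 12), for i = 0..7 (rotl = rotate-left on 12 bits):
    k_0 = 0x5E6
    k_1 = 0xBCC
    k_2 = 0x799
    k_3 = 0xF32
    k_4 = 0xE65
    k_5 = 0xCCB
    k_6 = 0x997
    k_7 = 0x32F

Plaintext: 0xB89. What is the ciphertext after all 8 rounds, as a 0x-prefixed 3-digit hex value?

0xDDB

s_0 = plaintext = 0xB89
s_1 = Round(s_0, k_0) = 0x445
s_2 = Round(s_1, k_1) = 0x6BE
s_3 = Round(s_2, k_2) = 0x071
s_4 = Round(s_3, k_3) = 0x020
s_5 = Round(s_4, k_4) = 0x171
s_6 = Round(s_5, k_5) = 0xF6F
s_7 = Round(s_6, k_6) = 0xEDD
s_8 = Round(s_7, k_7) = 0xDDB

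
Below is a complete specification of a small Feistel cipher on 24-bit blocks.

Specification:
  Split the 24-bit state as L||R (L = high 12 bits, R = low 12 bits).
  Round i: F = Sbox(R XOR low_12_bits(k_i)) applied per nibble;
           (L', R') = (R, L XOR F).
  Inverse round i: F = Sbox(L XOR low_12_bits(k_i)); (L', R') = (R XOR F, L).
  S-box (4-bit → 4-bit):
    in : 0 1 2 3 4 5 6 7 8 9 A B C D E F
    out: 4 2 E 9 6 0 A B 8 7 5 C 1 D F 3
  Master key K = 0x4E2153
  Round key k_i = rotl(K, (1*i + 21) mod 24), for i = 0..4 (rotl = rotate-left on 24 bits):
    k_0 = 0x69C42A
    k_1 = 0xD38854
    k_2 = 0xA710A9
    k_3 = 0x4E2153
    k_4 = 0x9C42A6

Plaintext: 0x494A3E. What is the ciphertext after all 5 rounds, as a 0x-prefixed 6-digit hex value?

s_0 = plaintext = 0x494A3E
s_1 = Round(s_0, k_0) = 0xA3EBB2
s_2 = Round(s_1, k_1) = 0xBB23C4
s_3 = Round(s_2, k_2) = 0x3C421F
s_4 = Round(s_3, k_3) = 0x21FAA5
s_5 = Round(s_4, k_4) = 0xAA5A56

0xAA5A56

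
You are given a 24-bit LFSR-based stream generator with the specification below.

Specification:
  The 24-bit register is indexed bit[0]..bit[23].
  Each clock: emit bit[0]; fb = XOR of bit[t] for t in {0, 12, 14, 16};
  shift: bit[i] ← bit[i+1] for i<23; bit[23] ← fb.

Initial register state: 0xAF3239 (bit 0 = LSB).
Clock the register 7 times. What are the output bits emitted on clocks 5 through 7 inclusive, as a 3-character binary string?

reg_0 = 0xAF3239
clock 1: out=1, reg = 0xD7991C
clock 2: out=0, reg = 0x6BCC8E
clock 3: out=0, reg = 0x35E647
clock 4: out=1, reg = 0x9AF323
clock 5: out=1, reg = 0xCD7991
clock 6: out=1, reg = 0x66BCC8
clock 7: out=0, reg = 0xB35E64

110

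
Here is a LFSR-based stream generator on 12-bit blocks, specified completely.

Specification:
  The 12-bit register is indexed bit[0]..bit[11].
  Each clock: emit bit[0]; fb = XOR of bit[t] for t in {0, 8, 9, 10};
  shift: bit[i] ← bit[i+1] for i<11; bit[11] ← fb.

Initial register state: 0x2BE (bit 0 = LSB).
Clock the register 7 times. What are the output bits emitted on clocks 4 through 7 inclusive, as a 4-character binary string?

reg_0 = 0x2BE
clock 1: out=0, reg = 0x95F
clock 2: out=1, reg = 0x4AF
clock 3: out=1, reg = 0x257
clock 4: out=1, reg = 0x12B
clock 5: out=1, reg = 0x095
clock 6: out=1, reg = 0x84A
clock 7: out=0, reg = 0x425

1110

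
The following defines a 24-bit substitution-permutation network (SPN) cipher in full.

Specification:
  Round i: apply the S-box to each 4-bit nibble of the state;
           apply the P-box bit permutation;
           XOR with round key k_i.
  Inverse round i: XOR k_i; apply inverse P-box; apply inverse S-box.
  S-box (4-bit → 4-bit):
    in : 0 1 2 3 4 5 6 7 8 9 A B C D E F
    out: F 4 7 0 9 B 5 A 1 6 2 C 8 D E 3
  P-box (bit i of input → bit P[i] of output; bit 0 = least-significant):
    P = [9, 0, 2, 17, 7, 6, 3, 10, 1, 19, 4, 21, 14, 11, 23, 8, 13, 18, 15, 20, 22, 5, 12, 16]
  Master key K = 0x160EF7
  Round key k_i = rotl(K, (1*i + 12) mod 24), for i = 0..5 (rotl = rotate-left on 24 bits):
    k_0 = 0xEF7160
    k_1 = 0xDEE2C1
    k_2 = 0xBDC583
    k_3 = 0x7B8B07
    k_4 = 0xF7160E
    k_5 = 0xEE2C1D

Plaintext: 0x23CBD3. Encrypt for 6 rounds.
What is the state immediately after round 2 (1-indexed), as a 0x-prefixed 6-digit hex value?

0x3A844B

s_0 = plaintext = 0x23CBD3
s_1 = Round(s_0, k_0) = 0x8F64D8
s_2 = Round(s_1, k_1) = 0x3A844B
s_3 = Round(s_2, k_2) = 0x9B8105
s_4 = Round(s_3, k_3) = 0x695DFE
s_5 = Round(s_4, k_4) = 0x91CFD9
s_6 = Round(s_5, k_5) = 0xE6B9B2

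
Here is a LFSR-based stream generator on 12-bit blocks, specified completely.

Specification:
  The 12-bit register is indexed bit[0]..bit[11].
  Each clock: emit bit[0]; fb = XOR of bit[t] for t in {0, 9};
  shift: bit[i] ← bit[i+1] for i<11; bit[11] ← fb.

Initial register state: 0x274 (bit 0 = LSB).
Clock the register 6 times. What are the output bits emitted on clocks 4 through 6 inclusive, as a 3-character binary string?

reg_0 = 0x274
clock 1: out=0, reg = 0x93A
clock 2: out=0, reg = 0x49D
clock 3: out=1, reg = 0xA4E
clock 4: out=0, reg = 0xD27
clock 5: out=1, reg = 0xE93
clock 6: out=1, reg = 0x749

011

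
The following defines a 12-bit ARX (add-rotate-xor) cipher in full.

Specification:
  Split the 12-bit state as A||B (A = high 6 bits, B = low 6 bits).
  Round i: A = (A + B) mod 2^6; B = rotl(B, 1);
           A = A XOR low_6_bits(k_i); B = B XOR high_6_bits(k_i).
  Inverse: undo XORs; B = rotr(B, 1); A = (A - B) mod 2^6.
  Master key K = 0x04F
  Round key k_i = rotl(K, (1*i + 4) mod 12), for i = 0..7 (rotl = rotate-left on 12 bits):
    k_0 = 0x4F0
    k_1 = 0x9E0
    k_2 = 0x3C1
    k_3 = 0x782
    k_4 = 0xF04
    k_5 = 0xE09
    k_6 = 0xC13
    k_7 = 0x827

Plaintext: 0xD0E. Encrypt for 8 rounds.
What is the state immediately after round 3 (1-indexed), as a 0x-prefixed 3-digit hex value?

0x6FC

s_0 = plaintext = 0xD0E
s_1 = Round(s_0, k_0) = 0xC8F
s_2 = Round(s_1, k_1) = 0x879
s_3 = Round(s_2, k_2) = 0x6FC
s_4 = Round(s_3, k_3) = 0x567
s_5 = Round(s_4, k_4) = 0xE33
s_6 = Round(s_5, k_5) = 0x89F
s_7 = Round(s_6, k_6) = 0x48E
s_8 = Round(s_7, k_7) = 0x1FC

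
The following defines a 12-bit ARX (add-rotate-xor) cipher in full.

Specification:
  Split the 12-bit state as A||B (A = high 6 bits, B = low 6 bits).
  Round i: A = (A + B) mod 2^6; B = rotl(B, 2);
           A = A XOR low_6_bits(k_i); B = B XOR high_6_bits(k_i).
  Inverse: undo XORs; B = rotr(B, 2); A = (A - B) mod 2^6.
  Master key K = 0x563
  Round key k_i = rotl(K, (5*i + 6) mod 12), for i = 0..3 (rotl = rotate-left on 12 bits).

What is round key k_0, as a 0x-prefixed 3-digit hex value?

K = 0x563
k_0 = rotl(K, (5*0+6) mod 12) = rotl(K, 6) = 0x8D5

0x8D5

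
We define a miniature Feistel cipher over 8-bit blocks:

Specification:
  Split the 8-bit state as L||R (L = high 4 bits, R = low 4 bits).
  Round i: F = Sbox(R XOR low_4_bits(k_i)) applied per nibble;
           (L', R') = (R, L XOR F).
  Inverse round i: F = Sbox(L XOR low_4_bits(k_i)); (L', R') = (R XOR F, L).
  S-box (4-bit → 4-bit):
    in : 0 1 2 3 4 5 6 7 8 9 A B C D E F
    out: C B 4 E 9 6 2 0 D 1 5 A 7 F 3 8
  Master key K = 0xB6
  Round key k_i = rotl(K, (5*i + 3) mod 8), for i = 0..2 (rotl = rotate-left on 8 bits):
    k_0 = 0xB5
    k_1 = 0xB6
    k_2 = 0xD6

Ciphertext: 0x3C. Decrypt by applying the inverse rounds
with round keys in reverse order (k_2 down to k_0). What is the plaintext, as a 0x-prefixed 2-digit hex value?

0x14

s_0 = ciphertext = 0x3C
s_1 = InvRound(s_0, k_2) = 0xA3
s_2 = InvRound(s_1, k_1) = 0x4A
s_3 = InvRound(s_2, k_0) = 0x14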